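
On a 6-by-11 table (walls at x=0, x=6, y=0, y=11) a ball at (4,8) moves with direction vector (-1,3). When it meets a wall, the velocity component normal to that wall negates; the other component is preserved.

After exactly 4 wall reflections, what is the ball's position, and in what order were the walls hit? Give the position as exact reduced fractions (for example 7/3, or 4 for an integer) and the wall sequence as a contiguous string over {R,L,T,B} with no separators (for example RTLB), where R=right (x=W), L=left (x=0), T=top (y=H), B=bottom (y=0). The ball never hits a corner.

1. t=1 → T at (3,11); v=(-1,-3)
2. t=3 → L at (0,2); v=(1,-3)
3. t=2/3 → B at (2/3,0); v=(1,3)
4. t=11/3 → T at (13/3,11); v=(1,-3)

Final position: (13/3,11)
Wall sequence: TLBT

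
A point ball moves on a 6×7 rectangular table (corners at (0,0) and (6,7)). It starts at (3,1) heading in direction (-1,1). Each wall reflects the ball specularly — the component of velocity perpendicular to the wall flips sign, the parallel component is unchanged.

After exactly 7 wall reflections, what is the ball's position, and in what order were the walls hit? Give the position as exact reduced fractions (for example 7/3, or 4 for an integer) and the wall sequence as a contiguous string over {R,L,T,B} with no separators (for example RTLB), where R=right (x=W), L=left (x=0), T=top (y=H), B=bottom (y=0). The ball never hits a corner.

1. t=3 → L at (0,4); v=(1,1)
2. t=3 → T at (3,7); v=(1,-1)
3. t=3 → R at (6,4); v=(-1,-1)
4. t=4 → B at (2,0); v=(-1,1)
5. t=2 → L at (0,2); v=(1,1)
6. t=5 → T at (5,7); v=(1,-1)
7. t=1 → R at (6,6); v=(-1,-1)

Final position: (6,6)
Wall sequence: LTRBLTR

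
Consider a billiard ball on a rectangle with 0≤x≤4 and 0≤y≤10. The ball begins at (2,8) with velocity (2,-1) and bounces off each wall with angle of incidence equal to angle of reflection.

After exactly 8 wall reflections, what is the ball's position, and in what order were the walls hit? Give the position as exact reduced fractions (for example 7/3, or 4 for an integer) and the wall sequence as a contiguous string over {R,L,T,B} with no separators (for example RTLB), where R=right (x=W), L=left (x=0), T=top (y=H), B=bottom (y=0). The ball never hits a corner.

Final position: (4,5)
Wall sequence: RLRLBRLR

1. t=1 → R at (4,7); v=(-2,-1)
2. t=2 → L at (0,5); v=(2,-1)
3. t=2 → R at (4,3); v=(-2,-1)
4. t=2 → L at (0,1); v=(2,-1)
5. t=1 → B at (2,0); v=(2,1)
6. t=1 → R at (4,1); v=(-2,1)
7. t=2 → L at (0,3); v=(2,1)
8. t=2 → R at (4,5); v=(-2,1)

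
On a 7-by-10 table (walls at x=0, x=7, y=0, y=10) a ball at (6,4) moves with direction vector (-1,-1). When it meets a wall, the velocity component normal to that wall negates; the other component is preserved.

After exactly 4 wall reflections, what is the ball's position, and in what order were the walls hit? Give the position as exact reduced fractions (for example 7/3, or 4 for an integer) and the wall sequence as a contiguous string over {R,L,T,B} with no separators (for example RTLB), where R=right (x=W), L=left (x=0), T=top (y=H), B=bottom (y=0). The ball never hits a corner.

Final position: (6,10)
Wall sequence: BLRT

1. t=4 → B at (2,0); v=(-1,1)
2. t=2 → L at (0,2); v=(1,1)
3. t=7 → R at (7,9); v=(-1,1)
4. t=1 → T at (6,10); v=(-1,-1)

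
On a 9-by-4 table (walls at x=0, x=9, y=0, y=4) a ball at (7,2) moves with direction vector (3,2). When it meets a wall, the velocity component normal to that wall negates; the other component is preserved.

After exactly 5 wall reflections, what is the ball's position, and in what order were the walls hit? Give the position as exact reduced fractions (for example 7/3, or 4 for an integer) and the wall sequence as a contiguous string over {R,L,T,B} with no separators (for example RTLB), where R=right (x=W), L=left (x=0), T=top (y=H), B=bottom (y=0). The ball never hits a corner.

Final position: (4,4)
Wall sequence: RTBLT

1. t=2/3 → R at (9,10/3); v=(-3,2)
2. t=1/3 → T at (8,4); v=(-3,-2)
3. t=2 → B at (2,0); v=(-3,2)
4. t=2/3 → L at (0,4/3); v=(3,2)
5. t=4/3 → T at (4,4); v=(3,-2)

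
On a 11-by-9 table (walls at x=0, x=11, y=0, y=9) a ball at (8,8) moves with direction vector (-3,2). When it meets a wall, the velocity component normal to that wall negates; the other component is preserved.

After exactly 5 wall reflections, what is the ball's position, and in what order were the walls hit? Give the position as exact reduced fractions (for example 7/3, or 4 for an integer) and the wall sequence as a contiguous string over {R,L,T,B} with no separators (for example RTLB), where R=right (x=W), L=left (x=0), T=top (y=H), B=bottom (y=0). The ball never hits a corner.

Final position: (3/2,9)
Wall sequence: TLBRT

1. t=1/2 → T at (13/2,9); v=(-3,-2)
2. t=13/6 → L at (0,14/3); v=(3,-2)
3. t=7/3 → B at (7,0); v=(3,2)
4. t=4/3 → R at (11,8/3); v=(-3,2)
5. t=19/6 → T at (3/2,9); v=(-3,-2)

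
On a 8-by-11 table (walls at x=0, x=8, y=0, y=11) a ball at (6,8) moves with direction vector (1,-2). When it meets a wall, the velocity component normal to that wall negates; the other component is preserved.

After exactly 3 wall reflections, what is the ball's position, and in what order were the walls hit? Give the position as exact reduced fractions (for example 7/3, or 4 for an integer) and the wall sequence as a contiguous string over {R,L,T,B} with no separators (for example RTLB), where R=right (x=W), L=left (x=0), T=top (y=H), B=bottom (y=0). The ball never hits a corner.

1. t=2 → R at (8,4); v=(-1,-2)
2. t=2 → B at (6,0); v=(-1,2)
3. t=11/2 → T at (1/2,11); v=(-1,-2)

Final position: (1/2,11)
Wall sequence: RBT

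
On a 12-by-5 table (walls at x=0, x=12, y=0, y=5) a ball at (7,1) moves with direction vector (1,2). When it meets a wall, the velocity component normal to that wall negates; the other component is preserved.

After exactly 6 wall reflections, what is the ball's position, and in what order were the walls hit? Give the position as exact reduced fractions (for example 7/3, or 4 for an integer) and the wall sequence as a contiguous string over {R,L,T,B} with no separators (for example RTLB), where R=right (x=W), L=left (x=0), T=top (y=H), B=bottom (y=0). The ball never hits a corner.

1. t=2 → T at (9,5); v=(1,-2)
2. t=5/2 → B at (23/2,0); v=(1,2)
3. t=1/2 → R at (12,1); v=(-1,2)
4. t=2 → T at (10,5); v=(-1,-2)
5. t=5/2 → B at (15/2,0); v=(-1,2)
6. t=5/2 → T at (5,5); v=(-1,-2)

Final position: (5,5)
Wall sequence: TBRTBT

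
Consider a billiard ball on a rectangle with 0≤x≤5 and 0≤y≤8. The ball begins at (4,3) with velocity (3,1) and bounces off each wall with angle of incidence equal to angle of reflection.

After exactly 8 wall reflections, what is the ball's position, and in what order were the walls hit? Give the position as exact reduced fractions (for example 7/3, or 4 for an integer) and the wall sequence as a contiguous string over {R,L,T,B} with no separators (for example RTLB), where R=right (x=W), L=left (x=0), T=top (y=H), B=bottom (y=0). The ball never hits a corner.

Final position: (5,8/3)
Wall sequence: RLRTLRLR

1. t=1/3 → R at (5,10/3); v=(-3,1)
2. t=5/3 → L at (0,5); v=(3,1)
3. t=5/3 → R at (5,20/3); v=(-3,1)
4. t=4/3 → T at (1,8); v=(-3,-1)
5. t=1/3 → L at (0,23/3); v=(3,-1)
6. t=5/3 → R at (5,6); v=(-3,-1)
7. t=5/3 → L at (0,13/3); v=(3,-1)
8. t=5/3 → R at (5,8/3); v=(-3,-1)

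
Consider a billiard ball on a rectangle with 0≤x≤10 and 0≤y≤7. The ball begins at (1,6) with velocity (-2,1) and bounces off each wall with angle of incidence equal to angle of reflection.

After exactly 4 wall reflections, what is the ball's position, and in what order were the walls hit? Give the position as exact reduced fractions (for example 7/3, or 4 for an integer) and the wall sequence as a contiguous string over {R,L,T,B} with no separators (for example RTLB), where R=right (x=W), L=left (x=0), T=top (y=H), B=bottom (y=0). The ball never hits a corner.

Final position: (5,0)
Wall sequence: LTRB

1. t=1/2 → L at (0,13/2); v=(2,1)
2. t=1/2 → T at (1,7); v=(2,-1)
3. t=9/2 → R at (10,5/2); v=(-2,-1)
4. t=5/2 → B at (5,0); v=(-2,1)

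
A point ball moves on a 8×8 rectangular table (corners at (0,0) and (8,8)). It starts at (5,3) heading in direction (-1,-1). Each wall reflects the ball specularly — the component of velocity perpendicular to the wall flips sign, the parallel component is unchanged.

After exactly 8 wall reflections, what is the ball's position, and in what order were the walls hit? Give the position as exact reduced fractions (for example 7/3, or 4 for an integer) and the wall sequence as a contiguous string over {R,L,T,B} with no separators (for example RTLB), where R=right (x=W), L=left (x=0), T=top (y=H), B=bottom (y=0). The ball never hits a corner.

Final position: (8,6)
Wall sequence: BLTRBLTR

1. t=3 → B at (2,0); v=(-1,1)
2. t=2 → L at (0,2); v=(1,1)
3. t=6 → T at (6,8); v=(1,-1)
4. t=2 → R at (8,6); v=(-1,-1)
5. t=6 → B at (2,0); v=(-1,1)
6. t=2 → L at (0,2); v=(1,1)
7. t=6 → T at (6,8); v=(1,-1)
8. t=2 → R at (8,6); v=(-1,-1)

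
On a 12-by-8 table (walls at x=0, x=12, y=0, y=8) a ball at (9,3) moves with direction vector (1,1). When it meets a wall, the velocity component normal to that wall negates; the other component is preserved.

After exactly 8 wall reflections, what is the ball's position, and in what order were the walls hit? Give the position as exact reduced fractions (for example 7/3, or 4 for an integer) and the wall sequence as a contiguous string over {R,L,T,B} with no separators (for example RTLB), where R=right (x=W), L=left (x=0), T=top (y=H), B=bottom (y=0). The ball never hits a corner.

1. t=3 → R at (12,6); v=(-1,1)
2. t=2 → T at (10,8); v=(-1,-1)
3. t=8 → B at (2,0); v=(-1,1)
4. t=2 → L at (0,2); v=(1,1)
5. t=6 → T at (6,8); v=(1,-1)
6. t=6 → R at (12,2); v=(-1,-1)
7. t=2 → B at (10,0); v=(-1,1)
8. t=8 → T at (2,8); v=(-1,-1)

Final position: (2,8)
Wall sequence: RTBLTRBT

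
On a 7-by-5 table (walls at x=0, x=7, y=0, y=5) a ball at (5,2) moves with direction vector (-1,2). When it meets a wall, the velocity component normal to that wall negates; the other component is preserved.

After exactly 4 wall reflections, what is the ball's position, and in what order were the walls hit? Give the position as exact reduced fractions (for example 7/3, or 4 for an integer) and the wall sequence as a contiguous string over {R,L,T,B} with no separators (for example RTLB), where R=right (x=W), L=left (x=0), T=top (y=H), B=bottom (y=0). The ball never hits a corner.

Final position: (3/2,5)
Wall sequence: TBLT

1. t=3/2 → T at (7/2,5); v=(-1,-2)
2. t=5/2 → B at (1,0); v=(-1,2)
3. t=1 → L at (0,2); v=(1,2)
4. t=3/2 → T at (3/2,5); v=(1,-2)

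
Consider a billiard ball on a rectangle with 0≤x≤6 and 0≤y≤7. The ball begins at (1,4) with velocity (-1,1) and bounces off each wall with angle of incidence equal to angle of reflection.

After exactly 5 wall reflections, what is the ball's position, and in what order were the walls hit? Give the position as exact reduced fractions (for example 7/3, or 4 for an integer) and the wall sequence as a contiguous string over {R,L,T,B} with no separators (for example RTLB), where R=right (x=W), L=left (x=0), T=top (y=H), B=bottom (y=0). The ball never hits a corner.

1. t=1 → L at (0,5); v=(1,1)
2. t=2 → T at (2,7); v=(1,-1)
3. t=4 → R at (6,3); v=(-1,-1)
4. t=3 → B at (3,0); v=(-1,1)
5. t=3 → L at (0,3); v=(1,1)

Final position: (0,3)
Wall sequence: LTRBL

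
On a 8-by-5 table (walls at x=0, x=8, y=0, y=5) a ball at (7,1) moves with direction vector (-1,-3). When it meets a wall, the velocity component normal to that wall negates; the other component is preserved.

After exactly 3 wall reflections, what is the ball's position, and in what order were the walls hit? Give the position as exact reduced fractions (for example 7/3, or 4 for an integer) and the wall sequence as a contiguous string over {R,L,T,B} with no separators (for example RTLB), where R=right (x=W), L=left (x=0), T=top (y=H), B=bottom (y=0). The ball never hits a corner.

Final position: (10/3,0)
Wall sequence: BTB

1. t=1/3 → B at (20/3,0); v=(-1,3)
2. t=5/3 → T at (5,5); v=(-1,-3)
3. t=5/3 → B at (10/3,0); v=(-1,3)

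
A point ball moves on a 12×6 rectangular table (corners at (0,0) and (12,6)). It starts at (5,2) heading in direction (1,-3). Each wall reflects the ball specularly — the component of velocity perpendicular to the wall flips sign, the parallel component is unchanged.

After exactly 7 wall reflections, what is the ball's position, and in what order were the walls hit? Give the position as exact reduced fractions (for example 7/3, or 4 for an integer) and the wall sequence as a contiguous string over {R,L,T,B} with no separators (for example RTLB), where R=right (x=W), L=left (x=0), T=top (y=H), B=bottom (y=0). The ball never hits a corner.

1. t=2/3 → B at (17/3,0); v=(1,3)
2. t=2 → T at (23/3,6); v=(1,-3)
3. t=2 → B at (29/3,0); v=(1,3)
4. t=2 → T at (35/3,6); v=(1,-3)
5. t=1/3 → R at (12,5); v=(-1,-3)
6. t=5/3 → B at (31/3,0); v=(-1,3)
7. t=2 → T at (25/3,6); v=(-1,-3)

Final position: (25/3,6)
Wall sequence: BTBTRBT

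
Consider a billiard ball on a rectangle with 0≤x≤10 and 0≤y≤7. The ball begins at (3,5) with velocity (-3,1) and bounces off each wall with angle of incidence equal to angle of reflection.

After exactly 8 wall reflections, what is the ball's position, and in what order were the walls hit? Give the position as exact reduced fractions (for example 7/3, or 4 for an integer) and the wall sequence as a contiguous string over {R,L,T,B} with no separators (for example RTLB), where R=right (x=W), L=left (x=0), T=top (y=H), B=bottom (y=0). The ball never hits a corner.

1. t=1 → L at (0,6); v=(3,1)
2. t=1 → T at (3,7); v=(3,-1)
3. t=7/3 → R at (10,14/3); v=(-3,-1)
4. t=10/3 → L at (0,4/3); v=(3,-1)
5. t=4/3 → B at (4,0); v=(3,1)
6. t=2 → R at (10,2); v=(-3,1)
7. t=10/3 → L at (0,16/3); v=(3,1)
8. t=5/3 → T at (5,7); v=(3,-1)

Final position: (5,7)
Wall sequence: LTRLBRLT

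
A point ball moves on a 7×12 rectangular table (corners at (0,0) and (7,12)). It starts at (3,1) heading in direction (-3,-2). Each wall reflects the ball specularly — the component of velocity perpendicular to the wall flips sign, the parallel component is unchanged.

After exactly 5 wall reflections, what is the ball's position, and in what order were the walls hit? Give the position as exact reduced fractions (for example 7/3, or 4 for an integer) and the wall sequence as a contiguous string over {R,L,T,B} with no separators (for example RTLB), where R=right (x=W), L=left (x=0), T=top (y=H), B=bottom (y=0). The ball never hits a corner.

Final position: (5/2,12)
Wall sequence: BLRLT

1. t=1/2 → B at (3/2,0); v=(-3,2)
2. t=1/2 → L at (0,1); v=(3,2)
3. t=7/3 → R at (7,17/3); v=(-3,2)
4. t=7/3 → L at (0,31/3); v=(3,2)
5. t=5/6 → T at (5/2,12); v=(3,-2)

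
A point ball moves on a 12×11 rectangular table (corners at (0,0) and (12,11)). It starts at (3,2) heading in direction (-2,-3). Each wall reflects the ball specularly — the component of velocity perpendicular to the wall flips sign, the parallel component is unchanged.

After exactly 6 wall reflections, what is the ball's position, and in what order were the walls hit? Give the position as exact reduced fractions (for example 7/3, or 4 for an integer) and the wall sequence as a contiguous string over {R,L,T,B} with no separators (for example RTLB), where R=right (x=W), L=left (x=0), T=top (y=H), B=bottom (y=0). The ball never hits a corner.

Final position: (11/3,11)
Wall sequence: BLTRBT

1. t=2/3 → B at (5/3,0); v=(-2,3)
2. t=5/6 → L at (0,5/2); v=(2,3)
3. t=17/6 → T at (17/3,11); v=(2,-3)
4. t=19/6 → R at (12,3/2); v=(-2,-3)
5. t=1/2 → B at (11,0); v=(-2,3)
6. t=11/3 → T at (11/3,11); v=(-2,-3)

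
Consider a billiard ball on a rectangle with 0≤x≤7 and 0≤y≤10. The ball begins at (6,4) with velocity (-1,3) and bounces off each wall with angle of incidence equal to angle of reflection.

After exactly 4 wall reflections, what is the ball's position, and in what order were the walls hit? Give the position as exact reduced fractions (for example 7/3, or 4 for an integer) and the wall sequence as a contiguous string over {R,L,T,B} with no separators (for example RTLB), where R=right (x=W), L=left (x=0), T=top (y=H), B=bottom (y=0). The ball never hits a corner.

Final position: (8/3,10)
Wall sequence: TBLT

1. t=2 → T at (4,10); v=(-1,-3)
2. t=10/3 → B at (2/3,0); v=(-1,3)
3. t=2/3 → L at (0,2); v=(1,3)
4. t=8/3 → T at (8/3,10); v=(1,-3)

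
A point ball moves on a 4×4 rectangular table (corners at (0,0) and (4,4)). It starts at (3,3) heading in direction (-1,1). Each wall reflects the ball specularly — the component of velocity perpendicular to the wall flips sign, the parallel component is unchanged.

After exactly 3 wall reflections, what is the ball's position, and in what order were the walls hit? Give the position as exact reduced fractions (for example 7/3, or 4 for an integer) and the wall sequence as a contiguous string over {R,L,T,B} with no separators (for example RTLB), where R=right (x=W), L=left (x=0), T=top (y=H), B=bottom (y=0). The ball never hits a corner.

Final position: (2,0)
Wall sequence: TLB

1. t=1 → T at (2,4); v=(-1,-1)
2. t=2 → L at (0,2); v=(1,-1)
3. t=2 → B at (2,0); v=(1,1)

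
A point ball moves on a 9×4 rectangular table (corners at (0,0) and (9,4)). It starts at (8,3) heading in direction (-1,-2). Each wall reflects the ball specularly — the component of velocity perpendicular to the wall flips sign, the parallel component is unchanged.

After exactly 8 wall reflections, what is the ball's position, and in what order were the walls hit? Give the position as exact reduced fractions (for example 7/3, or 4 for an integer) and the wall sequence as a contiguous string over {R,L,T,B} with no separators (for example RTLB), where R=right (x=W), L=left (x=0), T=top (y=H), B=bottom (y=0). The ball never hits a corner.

Final position: (11/2,0)
Wall sequence: BTBTLBTB

1. t=3/2 → B at (13/2,0); v=(-1,2)
2. t=2 → T at (9/2,4); v=(-1,-2)
3. t=2 → B at (5/2,0); v=(-1,2)
4. t=2 → T at (1/2,4); v=(-1,-2)
5. t=1/2 → L at (0,3); v=(1,-2)
6. t=3/2 → B at (3/2,0); v=(1,2)
7. t=2 → T at (7/2,4); v=(1,-2)
8. t=2 → B at (11/2,0); v=(1,2)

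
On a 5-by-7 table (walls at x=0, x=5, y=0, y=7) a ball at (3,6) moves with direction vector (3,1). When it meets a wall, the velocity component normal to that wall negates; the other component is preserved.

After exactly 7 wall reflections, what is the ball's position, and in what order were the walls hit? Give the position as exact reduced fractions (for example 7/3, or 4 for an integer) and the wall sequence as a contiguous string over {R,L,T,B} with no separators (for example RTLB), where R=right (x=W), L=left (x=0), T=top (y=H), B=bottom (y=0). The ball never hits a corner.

1. t=2/3 → R at (5,20/3); v=(-3,1)
2. t=1/3 → T at (4,7); v=(-3,-1)
3. t=4/3 → L at (0,17/3); v=(3,-1)
4. t=5/3 → R at (5,4); v=(-3,-1)
5. t=5/3 → L at (0,7/3); v=(3,-1)
6. t=5/3 → R at (5,2/3); v=(-3,-1)
7. t=2/3 → B at (3,0); v=(-3,1)

Final position: (3,0)
Wall sequence: RTLRLRB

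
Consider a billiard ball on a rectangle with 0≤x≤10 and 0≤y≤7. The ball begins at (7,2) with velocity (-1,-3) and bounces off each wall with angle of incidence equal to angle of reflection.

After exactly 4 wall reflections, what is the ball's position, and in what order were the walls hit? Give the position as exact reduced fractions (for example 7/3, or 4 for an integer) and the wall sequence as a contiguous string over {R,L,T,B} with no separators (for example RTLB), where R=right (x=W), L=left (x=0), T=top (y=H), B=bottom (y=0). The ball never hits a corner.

1. t=2/3 → B at (19/3,0); v=(-1,3)
2. t=7/3 → T at (4,7); v=(-1,-3)
3. t=7/3 → B at (5/3,0); v=(-1,3)
4. t=5/3 → L at (0,5); v=(1,3)

Final position: (0,5)
Wall sequence: BTBL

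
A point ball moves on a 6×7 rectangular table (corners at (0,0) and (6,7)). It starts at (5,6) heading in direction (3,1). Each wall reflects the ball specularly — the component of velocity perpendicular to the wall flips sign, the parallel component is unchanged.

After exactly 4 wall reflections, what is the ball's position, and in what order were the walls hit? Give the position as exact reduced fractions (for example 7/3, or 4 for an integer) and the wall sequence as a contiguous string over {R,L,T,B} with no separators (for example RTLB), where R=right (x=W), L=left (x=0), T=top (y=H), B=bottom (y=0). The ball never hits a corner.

1. t=1/3 → R at (6,19/3); v=(-3,1)
2. t=2/3 → T at (4,7); v=(-3,-1)
3. t=4/3 → L at (0,17/3); v=(3,-1)
4. t=2 → R at (6,11/3); v=(-3,-1)

Final position: (6,11/3)
Wall sequence: RTLR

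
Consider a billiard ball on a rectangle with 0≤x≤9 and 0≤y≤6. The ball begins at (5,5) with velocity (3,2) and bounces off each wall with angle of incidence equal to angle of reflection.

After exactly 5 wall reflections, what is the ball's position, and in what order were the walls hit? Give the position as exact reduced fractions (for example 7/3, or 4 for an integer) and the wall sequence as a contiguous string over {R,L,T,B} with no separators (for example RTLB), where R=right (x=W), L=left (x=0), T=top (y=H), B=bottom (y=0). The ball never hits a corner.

1. t=1/2 → T at (13/2,6); v=(3,-2)
2. t=5/6 → R at (9,13/3); v=(-3,-2)
3. t=13/6 → B at (5/2,0); v=(-3,2)
4. t=5/6 → L at (0,5/3); v=(3,2)
5. t=13/6 → T at (13/2,6); v=(3,-2)

Final position: (13/2,6)
Wall sequence: TRBLT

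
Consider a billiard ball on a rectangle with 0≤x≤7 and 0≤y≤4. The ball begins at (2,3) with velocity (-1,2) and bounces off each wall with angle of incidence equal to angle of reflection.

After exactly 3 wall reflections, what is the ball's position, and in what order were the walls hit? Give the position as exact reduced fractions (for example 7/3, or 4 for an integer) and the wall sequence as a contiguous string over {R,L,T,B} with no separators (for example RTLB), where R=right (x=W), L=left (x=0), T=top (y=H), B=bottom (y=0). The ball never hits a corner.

1. t=1/2 → T at (3/2,4); v=(-1,-2)
2. t=3/2 → L at (0,1); v=(1,-2)
3. t=1/2 → B at (1/2,0); v=(1,2)

Final position: (1/2,0)
Wall sequence: TLB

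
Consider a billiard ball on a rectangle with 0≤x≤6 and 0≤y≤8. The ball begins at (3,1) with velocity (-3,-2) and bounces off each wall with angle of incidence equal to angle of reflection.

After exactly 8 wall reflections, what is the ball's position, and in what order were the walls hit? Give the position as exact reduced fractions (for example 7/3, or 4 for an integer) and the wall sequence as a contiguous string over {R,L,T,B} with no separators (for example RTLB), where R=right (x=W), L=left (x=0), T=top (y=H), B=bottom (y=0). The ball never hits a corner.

1. t=1/2 → B at (3/2,0); v=(-3,2)
2. t=1/2 → L at (0,1); v=(3,2)
3. t=2 → R at (6,5); v=(-3,2)
4. t=3/2 → T at (3/2,8); v=(-3,-2)
5. t=1/2 → L at (0,7); v=(3,-2)
6. t=2 → R at (6,3); v=(-3,-2)
7. t=3/2 → B at (3/2,0); v=(-3,2)
8. t=1/2 → L at (0,1); v=(3,2)

Final position: (0,1)
Wall sequence: BLRTLRBL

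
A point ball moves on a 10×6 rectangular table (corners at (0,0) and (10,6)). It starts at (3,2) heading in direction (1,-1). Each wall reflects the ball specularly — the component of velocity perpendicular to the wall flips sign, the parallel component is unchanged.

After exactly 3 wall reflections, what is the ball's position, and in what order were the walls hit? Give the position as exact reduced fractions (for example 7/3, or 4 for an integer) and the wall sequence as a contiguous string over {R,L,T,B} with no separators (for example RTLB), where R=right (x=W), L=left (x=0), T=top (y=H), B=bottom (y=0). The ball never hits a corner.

Final position: (9,6)
Wall sequence: BRT

1. t=2 → B at (5,0); v=(1,1)
2. t=5 → R at (10,5); v=(-1,1)
3. t=1 → T at (9,6); v=(-1,-1)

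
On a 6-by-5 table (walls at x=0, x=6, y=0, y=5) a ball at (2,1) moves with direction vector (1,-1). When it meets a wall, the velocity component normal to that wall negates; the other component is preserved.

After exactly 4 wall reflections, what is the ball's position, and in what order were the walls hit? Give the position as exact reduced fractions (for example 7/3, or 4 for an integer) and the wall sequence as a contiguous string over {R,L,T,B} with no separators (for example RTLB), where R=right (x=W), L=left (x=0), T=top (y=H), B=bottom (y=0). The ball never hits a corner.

Final position: (0,1)
Wall sequence: BRTL

1. t=1 → B at (3,0); v=(1,1)
2. t=3 → R at (6,3); v=(-1,1)
3. t=2 → T at (4,5); v=(-1,-1)
4. t=4 → L at (0,1); v=(1,-1)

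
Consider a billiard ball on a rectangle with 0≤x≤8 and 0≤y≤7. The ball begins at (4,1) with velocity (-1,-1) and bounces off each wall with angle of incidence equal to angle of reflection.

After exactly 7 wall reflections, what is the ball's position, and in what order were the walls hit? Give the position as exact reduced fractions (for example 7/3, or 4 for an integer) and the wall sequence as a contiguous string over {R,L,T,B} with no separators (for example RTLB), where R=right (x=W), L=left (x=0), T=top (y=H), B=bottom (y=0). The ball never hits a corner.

1. t=1 → B at (3,0); v=(-1,1)
2. t=3 → L at (0,3); v=(1,1)
3. t=4 → T at (4,7); v=(1,-1)
4. t=4 → R at (8,3); v=(-1,-1)
5. t=3 → B at (5,0); v=(-1,1)
6. t=5 → L at (0,5); v=(1,1)
7. t=2 → T at (2,7); v=(1,-1)

Final position: (2,7)
Wall sequence: BLTRBLT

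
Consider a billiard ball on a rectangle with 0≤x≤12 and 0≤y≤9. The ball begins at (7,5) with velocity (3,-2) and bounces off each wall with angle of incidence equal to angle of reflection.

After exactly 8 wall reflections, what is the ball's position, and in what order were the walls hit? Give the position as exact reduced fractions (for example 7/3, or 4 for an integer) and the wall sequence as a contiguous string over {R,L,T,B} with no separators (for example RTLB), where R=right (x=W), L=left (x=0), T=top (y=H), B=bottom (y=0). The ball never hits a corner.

1. t=5/3 → R at (12,5/3); v=(-3,-2)
2. t=5/6 → B at (19/2,0); v=(-3,2)
3. t=19/6 → L at (0,19/3); v=(3,2)
4. t=4/3 → T at (4,9); v=(3,-2)
5. t=8/3 → R at (12,11/3); v=(-3,-2)
6. t=11/6 → B at (13/2,0); v=(-3,2)
7. t=13/6 → L at (0,13/3); v=(3,2)
8. t=7/3 → T at (7,9); v=(3,-2)

Final position: (7,9)
Wall sequence: RBLTRBLT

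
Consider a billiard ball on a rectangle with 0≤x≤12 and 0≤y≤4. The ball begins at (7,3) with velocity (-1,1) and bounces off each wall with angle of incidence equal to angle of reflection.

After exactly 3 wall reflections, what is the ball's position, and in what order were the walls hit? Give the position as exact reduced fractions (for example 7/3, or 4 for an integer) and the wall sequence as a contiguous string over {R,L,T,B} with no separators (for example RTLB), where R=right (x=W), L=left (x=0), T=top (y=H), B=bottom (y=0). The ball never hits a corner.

1. t=1 → T at (6,4); v=(-1,-1)
2. t=4 → B at (2,0); v=(-1,1)
3. t=2 → L at (0,2); v=(1,1)

Final position: (0,2)
Wall sequence: TBL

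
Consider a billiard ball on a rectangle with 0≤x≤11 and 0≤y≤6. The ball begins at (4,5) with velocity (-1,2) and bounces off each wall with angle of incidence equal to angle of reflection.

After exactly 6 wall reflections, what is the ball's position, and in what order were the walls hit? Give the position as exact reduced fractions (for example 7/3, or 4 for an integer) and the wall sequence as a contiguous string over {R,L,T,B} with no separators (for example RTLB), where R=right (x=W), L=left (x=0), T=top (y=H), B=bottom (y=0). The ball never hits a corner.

1. t=1/2 → T at (7/2,6); v=(-1,-2)
2. t=3 → B at (1/2,0); v=(-1,2)
3. t=1/2 → L at (0,1); v=(1,2)
4. t=5/2 → T at (5/2,6); v=(1,-2)
5. t=3 → B at (11/2,0); v=(1,2)
6. t=3 → T at (17/2,6); v=(1,-2)

Final position: (17/2,6)
Wall sequence: TBLTBT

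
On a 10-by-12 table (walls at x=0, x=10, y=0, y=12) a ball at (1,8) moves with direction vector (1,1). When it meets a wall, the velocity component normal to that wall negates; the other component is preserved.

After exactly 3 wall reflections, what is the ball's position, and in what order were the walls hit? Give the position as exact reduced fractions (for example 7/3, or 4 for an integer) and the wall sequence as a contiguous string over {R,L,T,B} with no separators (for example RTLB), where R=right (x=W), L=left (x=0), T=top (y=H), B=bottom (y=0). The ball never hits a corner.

Final position: (3,0)
Wall sequence: TRB

1. t=4 → T at (5,12); v=(1,-1)
2. t=5 → R at (10,7); v=(-1,-1)
3. t=7 → B at (3,0); v=(-1,1)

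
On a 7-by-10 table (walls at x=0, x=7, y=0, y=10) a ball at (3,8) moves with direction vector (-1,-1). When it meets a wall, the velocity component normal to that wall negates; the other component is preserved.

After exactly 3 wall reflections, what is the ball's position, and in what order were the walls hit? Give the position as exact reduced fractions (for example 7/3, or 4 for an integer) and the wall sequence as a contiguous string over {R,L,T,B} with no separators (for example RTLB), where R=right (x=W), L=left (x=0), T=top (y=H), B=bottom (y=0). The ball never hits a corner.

1. t=3 → L at (0,5); v=(1,-1)
2. t=5 → B at (5,0); v=(1,1)
3. t=2 → R at (7,2); v=(-1,1)

Final position: (7,2)
Wall sequence: LBR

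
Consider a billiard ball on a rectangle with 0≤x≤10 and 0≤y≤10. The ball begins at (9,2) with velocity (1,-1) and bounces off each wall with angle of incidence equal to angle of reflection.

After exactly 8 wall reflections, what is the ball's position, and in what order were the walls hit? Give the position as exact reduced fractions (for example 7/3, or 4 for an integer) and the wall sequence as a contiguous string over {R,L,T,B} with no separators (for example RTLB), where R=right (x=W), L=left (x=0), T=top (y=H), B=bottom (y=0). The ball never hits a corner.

Final position: (1,10)
Wall sequence: RBLTRBLT

1. t=1 → R at (10,1); v=(-1,-1)
2. t=1 → B at (9,0); v=(-1,1)
3. t=9 → L at (0,9); v=(1,1)
4. t=1 → T at (1,10); v=(1,-1)
5. t=9 → R at (10,1); v=(-1,-1)
6. t=1 → B at (9,0); v=(-1,1)
7. t=9 → L at (0,9); v=(1,1)
8. t=1 → T at (1,10); v=(1,-1)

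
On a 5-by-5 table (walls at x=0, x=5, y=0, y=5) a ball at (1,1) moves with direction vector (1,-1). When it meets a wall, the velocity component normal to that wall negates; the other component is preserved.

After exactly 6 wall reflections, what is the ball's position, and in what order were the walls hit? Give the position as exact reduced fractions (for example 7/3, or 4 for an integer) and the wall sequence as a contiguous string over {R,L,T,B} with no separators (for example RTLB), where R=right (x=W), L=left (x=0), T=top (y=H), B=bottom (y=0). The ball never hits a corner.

Final position: (5,3)
Wall sequence: BRTLBR

1. t=1 → B at (2,0); v=(1,1)
2. t=3 → R at (5,3); v=(-1,1)
3. t=2 → T at (3,5); v=(-1,-1)
4. t=3 → L at (0,2); v=(1,-1)
5. t=2 → B at (2,0); v=(1,1)
6. t=3 → R at (5,3); v=(-1,1)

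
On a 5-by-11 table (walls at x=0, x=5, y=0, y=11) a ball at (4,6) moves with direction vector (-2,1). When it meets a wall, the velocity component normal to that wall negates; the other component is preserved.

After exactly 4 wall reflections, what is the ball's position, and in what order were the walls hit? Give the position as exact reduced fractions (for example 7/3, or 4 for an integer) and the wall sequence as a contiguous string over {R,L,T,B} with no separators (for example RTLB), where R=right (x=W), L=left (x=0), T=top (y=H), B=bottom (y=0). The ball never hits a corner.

Final position: (0,9)
Wall sequence: LRTL

1. t=2 → L at (0,8); v=(2,1)
2. t=5/2 → R at (5,21/2); v=(-2,1)
3. t=1/2 → T at (4,11); v=(-2,-1)
4. t=2 → L at (0,9); v=(2,-1)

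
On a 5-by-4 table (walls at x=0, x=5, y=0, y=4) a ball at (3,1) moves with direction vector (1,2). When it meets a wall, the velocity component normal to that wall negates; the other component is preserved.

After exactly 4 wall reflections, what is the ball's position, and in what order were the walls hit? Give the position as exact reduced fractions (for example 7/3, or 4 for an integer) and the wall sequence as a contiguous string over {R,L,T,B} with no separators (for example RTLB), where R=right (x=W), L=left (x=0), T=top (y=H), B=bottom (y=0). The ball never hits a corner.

1. t=3/2 → T at (9/2,4); v=(1,-2)
2. t=1/2 → R at (5,3); v=(-1,-2)
3. t=3/2 → B at (7/2,0); v=(-1,2)
4. t=2 → T at (3/2,4); v=(-1,-2)

Final position: (3/2,4)
Wall sequence: TRBT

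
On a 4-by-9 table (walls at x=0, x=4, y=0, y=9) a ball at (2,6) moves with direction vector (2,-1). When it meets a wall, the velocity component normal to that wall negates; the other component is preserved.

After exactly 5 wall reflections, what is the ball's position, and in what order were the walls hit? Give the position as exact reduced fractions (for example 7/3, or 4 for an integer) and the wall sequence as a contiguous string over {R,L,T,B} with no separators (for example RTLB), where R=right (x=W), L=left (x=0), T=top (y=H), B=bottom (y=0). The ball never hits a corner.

1. t=1 → R at (4,5); v=(-2,-1)
2. t=2 → L at (0,3); v=(2,-1)
3. t=2 → R at (4,1); v=(-2,-1)
4. t=1 → B at (2,0); v=(-2,1)
5. t=1 → L at (0,1); v=(2,1)

Final position: (0,1)
Wall sequence: RLRBL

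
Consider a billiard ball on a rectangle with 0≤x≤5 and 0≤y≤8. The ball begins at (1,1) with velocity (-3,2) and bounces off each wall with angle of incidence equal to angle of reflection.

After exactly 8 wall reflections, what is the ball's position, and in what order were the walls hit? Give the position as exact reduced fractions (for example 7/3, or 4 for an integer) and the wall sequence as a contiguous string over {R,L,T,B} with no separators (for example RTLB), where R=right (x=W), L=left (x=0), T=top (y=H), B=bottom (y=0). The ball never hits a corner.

1. t=1/3 → L at (0,5/3); v=(3,2)
2. t=5/3 → R at (5,5); v=(-3,2)
3. t=3/2 → T at (1/2,8); v=(-3,-2)
4. t=1/6 → L at (0,23/3); v=(3,-2)
5. t=5/3 → R at (5,13/3); v=(-3,-2)
6. t=5/3 → L at (0,1); v=(3,-2)
7. t=1/2 → B at (3/2,0); v=(3,2)
8. t=7/6 → R at (5,7/3); v=(-3,2)

Final position: (5,7/3)
Wall sequence: LRTLRLBR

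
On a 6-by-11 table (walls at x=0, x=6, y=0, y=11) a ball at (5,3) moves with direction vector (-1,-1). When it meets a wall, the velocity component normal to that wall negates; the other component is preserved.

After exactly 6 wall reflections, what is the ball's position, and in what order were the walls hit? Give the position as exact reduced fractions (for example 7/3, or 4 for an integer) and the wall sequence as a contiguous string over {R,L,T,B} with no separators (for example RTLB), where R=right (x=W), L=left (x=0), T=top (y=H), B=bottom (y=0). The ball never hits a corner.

Final position: (6,2)
Wall sequence: BLRTLR

1. t=3 → B at (2,0); v=(-1,1)
2. t=2 → L at (0,2); v=(1,1)
3. t=6 → R at (6,8); v=(-1,1)
4. t=3 → T at (3,11); v=(-1,-1)
5. t=3 → L at (0,8); v=(1,-1)
6. t=6 → R at (6,2); v=(-1,-1)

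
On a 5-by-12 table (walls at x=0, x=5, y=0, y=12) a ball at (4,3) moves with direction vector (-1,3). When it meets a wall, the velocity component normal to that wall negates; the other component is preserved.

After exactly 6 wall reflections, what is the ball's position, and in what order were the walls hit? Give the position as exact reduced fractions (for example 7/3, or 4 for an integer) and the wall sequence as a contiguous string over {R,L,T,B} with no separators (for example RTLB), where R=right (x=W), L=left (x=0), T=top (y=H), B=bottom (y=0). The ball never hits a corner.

Final position: (0,3)
Wall sequence: TLBRTL

1. t=3 → T at (1,12); v=(-1,-3)
2. t=1 → L at (0,9); v=(1,-3)
3. t=3 → B at (3,0); v=(1,3)
4. t=2 → R at (5,6); v=(-1,3)
5. t=2 → T at (3,12); v=(-1,-3)
6. t=3 → L at (0,3); v=(1,-3)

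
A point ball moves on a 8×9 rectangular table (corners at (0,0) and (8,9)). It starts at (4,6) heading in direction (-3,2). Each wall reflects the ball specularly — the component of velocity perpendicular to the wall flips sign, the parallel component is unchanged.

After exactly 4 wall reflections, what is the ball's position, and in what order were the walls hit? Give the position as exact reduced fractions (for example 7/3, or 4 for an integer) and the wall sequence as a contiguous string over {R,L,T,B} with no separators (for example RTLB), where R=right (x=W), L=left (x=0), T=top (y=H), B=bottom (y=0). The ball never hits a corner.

Final position: (2,0)
Wall sequence: LTRB

1. t=4/3 → L at (0,26/3); v=(3,2)
2. t=1/6 → T at (1/2,9); v=(3,-2)
3. t=5/2 → R at (8,4); v=(-3,-2)
4. t=2 → B at (2,0); v=(-3,2)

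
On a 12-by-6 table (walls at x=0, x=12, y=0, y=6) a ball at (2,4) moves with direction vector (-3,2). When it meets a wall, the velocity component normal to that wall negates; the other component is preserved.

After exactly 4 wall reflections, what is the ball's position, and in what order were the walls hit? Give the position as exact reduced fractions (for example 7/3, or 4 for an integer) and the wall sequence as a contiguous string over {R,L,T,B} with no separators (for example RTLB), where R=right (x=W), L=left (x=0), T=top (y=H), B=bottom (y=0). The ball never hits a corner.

1. t=2/3 → L at (0,16/3); v=(3,2)
2. t=1/3 → T at (1,6); v=(3,-2)
3. t=3 → B at (10,0); v=(3,2)
4. t=2/3 → R at (12,4/3); v=(-3,2)

Final position: (12,4/3)
Wall sequence: LTBR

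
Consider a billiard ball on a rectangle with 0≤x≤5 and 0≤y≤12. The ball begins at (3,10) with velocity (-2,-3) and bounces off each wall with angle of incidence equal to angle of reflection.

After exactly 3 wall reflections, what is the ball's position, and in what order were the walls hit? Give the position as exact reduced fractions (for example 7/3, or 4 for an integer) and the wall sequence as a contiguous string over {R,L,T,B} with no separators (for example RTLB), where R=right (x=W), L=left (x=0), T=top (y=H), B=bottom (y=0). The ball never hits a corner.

Final position: (5,2)
Wall sequence: LBR

1. t=3/2 → L at (0,11/2); v=(2,-3)
2. t=11/6 → B at (11/3,0); v=(2,3)
3. t=2/3 → R at (5,2); v=(-2,3)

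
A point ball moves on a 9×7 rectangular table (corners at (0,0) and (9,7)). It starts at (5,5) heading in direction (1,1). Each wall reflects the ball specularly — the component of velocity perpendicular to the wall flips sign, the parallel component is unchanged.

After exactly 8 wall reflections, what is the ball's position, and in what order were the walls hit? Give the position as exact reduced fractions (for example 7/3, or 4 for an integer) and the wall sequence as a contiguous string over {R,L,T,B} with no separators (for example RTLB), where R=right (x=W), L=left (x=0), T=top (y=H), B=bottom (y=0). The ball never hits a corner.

Final position: (1,7)
Wall sequence: TRBLTRBT

1. t=2 → T at (7,7); v=(1,-1)
2. t=2 → R at (9,5); v=(-1,-1)
3. t=5 → B at (4,0); v=(-1,1)
4. t=4 → L at (0,4); v=(1,1)
5. t=3 → T at (3,7); v=(1,-1)
6. t=6 → R at (9,1); v=(-1,-1)
7. t=1 → B at (8,0); v=(-1,1)
8. t=7 → T at (1,7); v=(-1,-1)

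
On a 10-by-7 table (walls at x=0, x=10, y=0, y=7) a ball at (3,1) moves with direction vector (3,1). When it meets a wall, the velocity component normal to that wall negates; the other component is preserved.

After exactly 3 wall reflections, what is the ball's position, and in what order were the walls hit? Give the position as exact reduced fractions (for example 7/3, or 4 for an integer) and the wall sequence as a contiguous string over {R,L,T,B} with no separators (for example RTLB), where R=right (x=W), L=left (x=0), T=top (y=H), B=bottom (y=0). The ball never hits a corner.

1. t=7/3 → R at (10,10/3); v=(-3,1)
2. t=10/3 → L at (0,20/3); v=(3,1)
3. t=1/3 → T at (1,7); v=(3,-1)

Final position: (1,7)
Wall sequence: RLT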